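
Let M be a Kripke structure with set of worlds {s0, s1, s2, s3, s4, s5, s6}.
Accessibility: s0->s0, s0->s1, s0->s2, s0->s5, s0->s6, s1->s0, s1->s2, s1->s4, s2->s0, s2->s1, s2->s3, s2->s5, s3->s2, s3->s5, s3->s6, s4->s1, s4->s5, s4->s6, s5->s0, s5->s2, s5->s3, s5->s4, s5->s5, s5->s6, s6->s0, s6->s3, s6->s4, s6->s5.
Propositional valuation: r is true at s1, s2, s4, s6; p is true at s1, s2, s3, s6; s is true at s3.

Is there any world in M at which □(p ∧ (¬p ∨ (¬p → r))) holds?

No

Recall that □ψ holds at a world iff ψ holds at every accessible world, and ◇ψ holds iff ψ holds at some accessible world.
Let φ = □(p ∧ (¬p ∨ (¬p → r))). Evaluate φ at each world:
  s0 (successors {s0, s1, s2, s5, s6}): φ is false.
  s1 (successors {s0, s2, s4}): φ is false.
  s2 (successors {s0, s1, s3, s5}): φ is false.
  s3 (successors {s2, s5, s6}): φ is false.
  s4 (successors {s1, s5, s6}): φ is false.
  s5 (successors {s0, s2, s3, s4, s5, s6}): φ is false.
  s6 (successors {s0, s3, s4, s5}): φ is false.
For instance, at s1:
  At s1: □(p ∧ (¬p ∨ (¬p → r))) requires p ∧ (¬p ∨ (¬p → r)) at every successor {s0, s2, s4}.
    p ∧ (¬p ∨ (¬p → r)) fails at s0, so □(p ∧ (¬p ∨ (¬p → r))) is false at s1.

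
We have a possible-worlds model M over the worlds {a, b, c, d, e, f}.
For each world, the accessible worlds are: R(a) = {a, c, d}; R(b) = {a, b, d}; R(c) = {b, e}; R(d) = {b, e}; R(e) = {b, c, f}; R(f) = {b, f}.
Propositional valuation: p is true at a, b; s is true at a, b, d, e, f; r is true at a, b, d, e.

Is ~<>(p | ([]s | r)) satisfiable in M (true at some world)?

No

Let φ = ~<>(p | ([]s | r)). Evaluate φ at each world:
  a (successors {a, c, d}): φ is false.
  b (successors {a, b, d}): φ is false.
  c (successors {b, e}): φ is false.
  d (successors {b, e}): φ is false.
  e (successors {b, c, f}): φ is false.
  f (successors {b, f}): φ is false.
For instance, at b:
  At b: <>(p | ([]s | r)) is true, so ~<>(p | ([]s | r)) is false.
    At b: <>(p | ([]s | r)) requires p | ([]s | r) at some successor in {a, b, d}.
      p | ([]s | r) holds at a, so <>(p | ([]s | r)) is true at b.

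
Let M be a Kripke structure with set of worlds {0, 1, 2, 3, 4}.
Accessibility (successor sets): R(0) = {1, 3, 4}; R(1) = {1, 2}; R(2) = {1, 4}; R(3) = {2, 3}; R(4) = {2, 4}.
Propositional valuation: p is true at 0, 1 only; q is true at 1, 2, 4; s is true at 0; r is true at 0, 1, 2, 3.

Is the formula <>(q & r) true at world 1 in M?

Yes

Recall that <>ψ holds at a world iff ψ holds at some accessible world.
At 1: <>(q & r) requires q & r at some successor in {1, 2}.
  q & r holds at 1, so <>(q & r) is true at 1.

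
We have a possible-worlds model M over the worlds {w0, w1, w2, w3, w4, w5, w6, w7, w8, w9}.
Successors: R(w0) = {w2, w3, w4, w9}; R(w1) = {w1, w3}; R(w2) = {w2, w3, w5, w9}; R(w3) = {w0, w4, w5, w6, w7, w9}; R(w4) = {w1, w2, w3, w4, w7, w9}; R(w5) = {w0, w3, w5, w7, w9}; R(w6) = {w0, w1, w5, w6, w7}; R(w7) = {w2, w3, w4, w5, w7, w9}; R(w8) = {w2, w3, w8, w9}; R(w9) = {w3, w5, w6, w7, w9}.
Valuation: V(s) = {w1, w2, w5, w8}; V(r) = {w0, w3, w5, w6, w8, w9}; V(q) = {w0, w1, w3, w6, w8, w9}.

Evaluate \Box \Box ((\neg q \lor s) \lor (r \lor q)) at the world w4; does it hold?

Recall that \Box ψ holds at a world iff ψ holds at every accessible world, and \Diamond ψ holds iff ψ holds at some accessible world.
At w4: \Box \Box ((\neg q \lor s) \lor (r \lor q)) requires \Box ((\neg q \lor s) \lor (r \lor q)) at every successor {w1, w2, w3, w4, w7, w9}.
  At w1: \Box ((\neg q \lor s) \lor (r \lor q)) is true.
  At w2: \Box ((\neg q \lor s) \lor (r \lor q)) is true.
  At w3: \Box ((\neg q \lor s) \lor (r \lor q)) is true.
  At w4: \Box ((\neg q \lor s) \lor (r \lor q)) is true.
  At w7: \Box ((\neg q \lor s) \lor (r \lor q)) is true.
  At w9: \Box ((\neg q \lor s) \lor (r \lor q)) is true.
So \Box \Box ((\neg q \lor s) \lor (r \lor q)) is true at w4.

Yes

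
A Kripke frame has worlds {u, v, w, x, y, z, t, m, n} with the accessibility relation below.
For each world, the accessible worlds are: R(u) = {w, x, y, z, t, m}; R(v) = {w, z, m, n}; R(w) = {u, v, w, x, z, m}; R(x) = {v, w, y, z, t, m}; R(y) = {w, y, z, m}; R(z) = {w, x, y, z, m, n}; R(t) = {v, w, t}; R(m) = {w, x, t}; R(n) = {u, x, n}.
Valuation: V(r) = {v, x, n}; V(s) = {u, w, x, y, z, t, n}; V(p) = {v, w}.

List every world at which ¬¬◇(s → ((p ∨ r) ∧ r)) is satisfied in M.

Let φ = ¬¬◇(s → ((p ∨ r) ∧ r)). Evaluate φ at each world:
  u (successors {w, x, y, z, t, m}): φ is true.
  v (successors {w, z, m, n}): φ is true.
  w (successors {u, v, w, x, z, m}): φ is true.
  x (successors {v, w, y, z, t, m}): φ is true.
  y (successors {w, y, z, m}): φ is true.
  z (successors {w, x, y, z, m, n}): φ is true.
  t (successors {v, w, t}): φ is true.
  m (successors {w, x, t}): φ is true.
  n (successors {u, x, n}): φ is true.
For instance, at t:
  At t: ¬◇(s → ((p ∨ r) ∧ r)) is false, so ¬¬◇(s → ((p ∨ r) ∧ r)) is true.
    At t: ◇(s → ((p ∨ r) ∧ r)) is true, so ¬◇(s → ((p ∨ r) ∧ r)) is false.
      At t: ◇(s → ((p ∨ r) ∧ r)) requires s → ((p ∨ r) ∧ r) at some successor in {v, w, t}.
        s → ((p ∨ r) ∧ r) holds at v, so ◇(s → ((p ∨ r) ∧ r)) is true at t.
Satisfying worlds: {u, v, w, x, y, z, t, m, n}

u, v, w, x, y, z, t, m, n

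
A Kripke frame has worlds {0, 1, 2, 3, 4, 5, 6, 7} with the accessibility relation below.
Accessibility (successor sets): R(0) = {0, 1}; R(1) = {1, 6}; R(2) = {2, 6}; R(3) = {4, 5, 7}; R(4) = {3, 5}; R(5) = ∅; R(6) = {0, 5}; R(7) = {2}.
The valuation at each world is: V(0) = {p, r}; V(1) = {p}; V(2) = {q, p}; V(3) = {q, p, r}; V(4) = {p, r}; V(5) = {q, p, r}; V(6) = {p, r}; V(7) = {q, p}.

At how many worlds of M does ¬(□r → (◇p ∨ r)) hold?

Let φ = ¬(□r → (◇p ∨ r)). Evaluate φ at each world:
  0 (successors {0, 1}): φ is false.
  1 (successors {1, 6}): φ is false.
  2 (successors {2, 6}): φ is false.
  3 (successors {4, 5, 7}): φ is false.
  4 (successors {3, 5}): φ is false.
  5 (successors ∅): φ is false.
  6 (successors {0, 5}): φ is false.
  7 (successors {2}): φ is false.
For instance, at 2:
  At 2: □r → (◇p ∨ r) is true, so ¬(□r → (◇p ∨ r)) is false.
    At 2: □r is false, ◇p ∨ r is true, so □r → (◇p ∨ r) is true.
      At 2: □r requires r at every successor {2, 6}.
        r fails at 2, so □r is false at 2.
      At 2: ◇p is true, r is false, so ◇p ∨ r is true.
Satisfying worlds: none.

0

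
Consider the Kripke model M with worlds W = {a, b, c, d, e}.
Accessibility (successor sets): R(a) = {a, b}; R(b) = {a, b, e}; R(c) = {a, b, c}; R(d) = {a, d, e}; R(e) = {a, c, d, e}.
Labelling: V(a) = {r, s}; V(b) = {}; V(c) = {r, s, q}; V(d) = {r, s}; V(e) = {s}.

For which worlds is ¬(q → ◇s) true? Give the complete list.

Let φ = ¬(q → ◇s). Evaluate φ at each world:
  a (successors {a, b}): φ is false.
  b (successors {a, b, e}): φ is false.
  c (successors {a, b, c}): φ is false.
  d (successors {a, d, e}): φ is false.
  e (successors {a, c, d, e}): φ is false.
For instance, at e:
  At e: q → ◇s is true, so ¬(q → ◇s) is false.
    At e: q is false, ◇s is true, so q → ◇s is true.
      At e: ◇s requires s at some successor in {a, c, d, e}.
        s holds at a, so ◇s is true at e.
Satisfying worlds: none.

none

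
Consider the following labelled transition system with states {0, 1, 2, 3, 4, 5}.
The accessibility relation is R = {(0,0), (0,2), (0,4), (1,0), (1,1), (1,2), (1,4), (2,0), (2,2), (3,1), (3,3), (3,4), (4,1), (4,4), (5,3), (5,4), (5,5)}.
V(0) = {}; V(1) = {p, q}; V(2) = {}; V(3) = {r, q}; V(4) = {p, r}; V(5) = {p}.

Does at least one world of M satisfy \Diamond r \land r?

Yes

Let φ = \Diamond r \land r. Evaluate φ at each world:
  0 (successors {0, 2, 4}): φ is false.
  1 (successors {0, 1, 2, 4}): φ is false.
  2 (successors {0, 2}): φ is false.
  3 (successors {1, 3, 4}): φ is true.
  4 (successors {1, 4}): φ is true.
  5 (successors {3, 4, 5}): φ is false.
Detail at 3 (witness):
  At 3: \Diamond r is true, r is true, so \Diamond r \land r is true.
    At 3: \Diamond r requires r at some successor in {1, 3, 4}.
      r holds at 3, so \Diamond r is true at 3.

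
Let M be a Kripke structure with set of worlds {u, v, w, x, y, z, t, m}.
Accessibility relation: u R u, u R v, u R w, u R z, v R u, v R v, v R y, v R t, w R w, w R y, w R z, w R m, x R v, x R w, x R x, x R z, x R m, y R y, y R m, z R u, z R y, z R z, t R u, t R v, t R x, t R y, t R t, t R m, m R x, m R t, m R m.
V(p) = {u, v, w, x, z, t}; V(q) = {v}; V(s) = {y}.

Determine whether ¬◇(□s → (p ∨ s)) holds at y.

No

Recall that □ψ holds at a world iff ψ holds at every accessible world, and ◇ψ holds iff ψ holds at some accessible world.
At y: ◇(□s → (p ∨ s)) is true, so ¬◇(□s → (p ∨ s)) is false.
  At y: ◇(□s → (p ∨ s)) requires □s → (p ∨ s) at some successor in {y, m}.
    □s → (p ∨ s) holds at y, so ◇(□s → (p ∨ s)) is true at y.
      At y: □s is false, p ∨ s is true, so □s → (p ∨ s) is true.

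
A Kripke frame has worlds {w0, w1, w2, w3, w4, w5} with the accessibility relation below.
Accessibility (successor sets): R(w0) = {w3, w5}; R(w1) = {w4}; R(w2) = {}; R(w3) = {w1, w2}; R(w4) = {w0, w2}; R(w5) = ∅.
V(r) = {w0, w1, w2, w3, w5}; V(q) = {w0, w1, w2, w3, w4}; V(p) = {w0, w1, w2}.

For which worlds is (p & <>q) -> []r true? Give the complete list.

Let φ = (p & <>q) -> []r. Evaluate φ at each world:
  w0 (successors {w3, w5}): φ is true.
  w1 (successors {w4}): φ is false.
  w2 (successors ∅): φ is true.
  w3 (successors {w1, w2}): φ is true.
  w4 (successors {w0, w2}): φ is true.
  w5 (successors ∅): φ is true.
For instance, at w4:
  At w4: p & <>q is false, []r is true, so (p & <>q) -> []r is true.
    At w4: p is false, <>q is true, so p & <>q is false.
      At w4: <>q requires q at some successor in {w0, w2}.
        q holds at w0, so <>q is true at w4.
    At w4: []r requires r at every successor {w0, w2}.
      At w0: r is true.
      At w2: r is true.
    So []r is true at w4.
Satisfying worlds: {w0, w2, w3, w4, w5}

w0, w2, w3, w4, w5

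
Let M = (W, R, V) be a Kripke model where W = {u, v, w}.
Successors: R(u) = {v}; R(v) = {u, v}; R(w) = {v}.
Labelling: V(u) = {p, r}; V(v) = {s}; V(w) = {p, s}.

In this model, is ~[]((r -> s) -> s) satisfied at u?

At u: []((r -> s) -> s) is true, so ~[]((r -> s) -> s) is false.
  At u: []((r -> s) -> s) requires (r -> s) -> s at every successor {v}.
    At v: (r -> s) -> s is true.
  So []((r -> s) -> s) is true at u.

No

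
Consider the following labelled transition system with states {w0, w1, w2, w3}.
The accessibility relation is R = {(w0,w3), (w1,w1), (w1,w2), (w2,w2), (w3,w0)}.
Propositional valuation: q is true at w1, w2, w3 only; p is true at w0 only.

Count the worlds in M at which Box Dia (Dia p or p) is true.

2

Let φ = Box Dia (Dia p or p). Evaluate φ at each world:
  w0 (successors {w3}): φ is true.
  w1 (successors {w1, w2}): φ is false.
  w2 (successors {w2}): φ is false.
  w3 (successors {w0}): φ is true.
For instance, at w1:
  At w1: Box Dia (Dia p or p) requires Dia (Dia p or p) at every successor {w1, w2}.
    Dia (Dia p or p) fails at w1, so Box Dia (Dia p or p) is false at w1.
      At w1: Dia (Dia p or p) requires Dia p or p at some successor in {w1, w2}.
        At w1: Dia p or p is false.
        At w2: Dia p or p is false.
      So Dia (Dia p or p) is false at w1.
Satisfying worlds: {w0, w3}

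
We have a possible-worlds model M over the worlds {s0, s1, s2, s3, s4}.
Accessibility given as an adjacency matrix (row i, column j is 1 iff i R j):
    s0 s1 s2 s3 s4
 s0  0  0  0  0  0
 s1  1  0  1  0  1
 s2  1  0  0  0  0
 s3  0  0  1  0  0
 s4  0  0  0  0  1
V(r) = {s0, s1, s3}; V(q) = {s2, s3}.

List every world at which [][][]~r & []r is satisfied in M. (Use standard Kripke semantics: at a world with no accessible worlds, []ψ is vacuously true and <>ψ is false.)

Recall that []ψ holds at a world iff ψ holds at every accessible world, and <>ψ holds iff ψ holds at some accessible world.
Let φ = [][][]~r & []r. Evaluate φ at each world:
  s0 (successors ∅): φ is true.
  s1 (successors {s0, s2, s4}): φ is false.
  s2 (successors {s0}): φ is true.
  s3 (successors {s2}): φ is false.
  s4 (successors {s4}): φ is false.
For instance, at s3:
  At s3: [][][]~r is true, []r is false, so [][][]~r & []r is false.
    At s3: [][][]~r requires [][]~r at every successor {s2}.
      At s2: [][]~r is true.
    So [][][]~r is true at s3.
    At s3: []r requires r at every successor {s2}.
      r fails at s2, so []r is false at s3.
Satisfying worlds: {s0, s2}

s0, s2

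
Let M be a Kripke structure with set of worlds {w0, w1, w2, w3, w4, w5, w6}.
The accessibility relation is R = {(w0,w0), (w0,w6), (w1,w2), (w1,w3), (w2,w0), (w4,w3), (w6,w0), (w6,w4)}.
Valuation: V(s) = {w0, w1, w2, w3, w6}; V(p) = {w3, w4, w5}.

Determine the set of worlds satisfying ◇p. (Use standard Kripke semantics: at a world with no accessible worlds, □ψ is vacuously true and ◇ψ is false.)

Recall that ◇ψ holds at a world iff ψ holds at some accessible world.
Let φ = ◇p. Evaluate φ at each world:
  w0 (successors {w0, w6}): φ is false.
  w1 (successors {w2, w3}): φ is true.
  w2 (successors {w0}): φ is false.
  w3 (successors ∅): φ is false.
  w4 (successors {w3}): φ is true.
  w5 (successors ∅): φ is false.
  w6 (successors {w0, w4}): φ is true.
For instance, at w4:
  At w4: ◇p requires p at some successor in {w3}.
    p holds at w3, so ◇p is true at w4.
Satisfying worlds: {w1, w4, w6}

w1, w4, w6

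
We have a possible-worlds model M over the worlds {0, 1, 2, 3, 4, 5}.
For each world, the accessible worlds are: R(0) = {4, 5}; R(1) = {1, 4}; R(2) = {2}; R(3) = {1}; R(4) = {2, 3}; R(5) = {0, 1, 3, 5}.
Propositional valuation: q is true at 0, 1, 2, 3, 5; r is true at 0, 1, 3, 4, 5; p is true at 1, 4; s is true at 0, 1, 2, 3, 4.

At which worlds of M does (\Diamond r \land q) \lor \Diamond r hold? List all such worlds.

0, 1, 3, 4, 5

Recall that \Diamond ψ holds at a world iff ψ holds at some accessible world.
Let φ = (\Diamond r \land q) \lor \Diamond r. Evaluate φ at each world:
  0 (successors {4, 5}): φ is true.
  1 (successors {1, 4}): φ is true.
  2 (successors {2}): φ is false.
  3 (successors {1}): φ is true.
  4 (successors {2, 3}): φ is true.
  5 (successors {0, 1, 3, 5}): φ is true.
For instance, at 3:
  At 3: \Diamond r \land q is true, \Diamond r is true, so (\Diamond r \land q) \lor \Diamond r is true.
    At 3: \Diamond r is true, q is true, so \Diamond r \land q is true.
      At 3: \Diamond r requires r at some successor in {1}.
        r holds at 1, so \Diamond r is true at 3.
    At 3: \Diamond r requires r at some successor in {1}.
      r holds at 1, so \Diamond r is true at 3.
Satisfying worlds: {0, 1, 3, 4, 5}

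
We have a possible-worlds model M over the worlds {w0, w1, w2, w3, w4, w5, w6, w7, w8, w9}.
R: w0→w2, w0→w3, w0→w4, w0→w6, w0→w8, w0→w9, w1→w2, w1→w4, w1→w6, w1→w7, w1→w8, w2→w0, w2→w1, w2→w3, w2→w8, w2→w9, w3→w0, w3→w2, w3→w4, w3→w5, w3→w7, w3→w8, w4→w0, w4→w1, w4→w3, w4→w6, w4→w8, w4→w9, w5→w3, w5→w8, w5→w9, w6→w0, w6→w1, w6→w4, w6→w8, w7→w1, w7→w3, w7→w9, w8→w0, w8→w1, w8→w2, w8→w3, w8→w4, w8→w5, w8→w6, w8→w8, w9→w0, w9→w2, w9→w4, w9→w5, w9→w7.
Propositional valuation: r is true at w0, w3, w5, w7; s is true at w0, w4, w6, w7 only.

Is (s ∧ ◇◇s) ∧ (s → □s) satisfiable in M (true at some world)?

Let φ = (s ∧ ◇◇s) ∧ (s → □s). Evaluate φ at each world:
  w0 (successors {w2, w3, w4, w6, w8, w9}): φ is false.
  w1 (successors {w2, w4, w6, w7, w8}): φ is false.
  w2 (successors {w0, w1, w3, w8, w9}): φ is false.
  w3 (successors {w0, w2, w4, w5, w7, w8}): φ is false.
  w4 (successors {w0, w1, w3, w6, w8, w9}): φ is false.
  w5 (successors {w3, w8, w9}): φ is false.
  w6 (successors {w0, w1, w4, w8}): φ is false.
  w7 (successors {w1, w3, w9}): φ is false.
  w8 (successors {w0, w1, w2, w3, w4, w5, w6, w8}): φ is false.
  w9 (successors {w0, w2, w4, w5, w7}): φ is false.
For instance, at w0:
  At w0: s ∧ ◇◇s is true, s → □s is false, so (s ∧ ◇◇s) ∧ (s → □s) is false.
    At w0: s is true, ◇◇s is true, so s ∧ ◇◇s is true.
      At w0: ◇◇s requires ◇s at some successor in {w2, w3, w4, w6, w8, w9}.
        ◇s holds at w2, so ◇◇s is true at w0.
    At w0: s is true, □s is false, so s → □s is false.
      At w0: □s requires s at every successor {w2, w3, w4, w6, w8, w9}.
        s fails at w2, so □s is false at w0.

No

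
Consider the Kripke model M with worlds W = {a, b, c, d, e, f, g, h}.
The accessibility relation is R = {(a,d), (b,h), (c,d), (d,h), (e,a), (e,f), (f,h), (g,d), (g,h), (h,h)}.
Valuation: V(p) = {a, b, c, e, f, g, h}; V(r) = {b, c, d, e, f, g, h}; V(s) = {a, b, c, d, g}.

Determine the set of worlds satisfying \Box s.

Let φ = \Box s. Evaluate φ at each world:
  a (successors {d}): φ is true.
  b (successors {h}): φ is false.
  c (successors {d}): φ is true.
  d (successors {h}): φ is false.
  e (successors {a, f}): φ is false.
  f (successors {h}): φ is false.
  g (successors {d, h}): φ is false.
  h (successors {h}): φ is false.
For instance, at h:
  At h: \Box s requires s at every successor {h}.
    s fails at h, so \Box s is false at h.
Satisfying worlds: {a, c}

a, c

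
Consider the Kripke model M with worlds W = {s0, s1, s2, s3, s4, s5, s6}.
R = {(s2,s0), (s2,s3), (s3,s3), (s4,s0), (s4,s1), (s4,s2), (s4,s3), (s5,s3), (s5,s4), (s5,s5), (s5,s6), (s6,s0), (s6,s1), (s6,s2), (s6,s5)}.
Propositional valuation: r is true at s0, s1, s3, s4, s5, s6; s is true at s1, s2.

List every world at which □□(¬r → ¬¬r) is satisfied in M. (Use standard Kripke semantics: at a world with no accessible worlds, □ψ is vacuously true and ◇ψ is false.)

s0, s1, s2, s3, s4, s6

Let φ = □□(¬r → ¬¬r). Evaluate φ at each world:
  s0 (successors ∅): φ is true.
  s1 (successors ∅): φ is true.
  s2 (successors {s0, s3}): φ is true.
  s3 (successors {s3}): φ is true.
  s4 (successors {s0, s1, s2, s3}): φ is true.
  s5 (successors {s3, s4, s5, s6}): φ is false.
  s6 (successors {s0, s1, s2, s5}): φ is true.
For instance, at s6:
  At s6: □□(¬r → ¬¬r) requires □(¬r → ¬¬r) at every successor {s0, s1, s2, s5}.
    At s0: □(¬r → ¬¬r) is true.
    At s1: □(¬r → ¬¬r) is true.
    At s2: □(¬r → ¬¬r) is true.
    At s5: □(¬r → ¬¬r) is true.
  So □□(¬r → ¬¬r) is true at s6.
Satisfying worlds: {s0, s1, s2, s3, s4, s6}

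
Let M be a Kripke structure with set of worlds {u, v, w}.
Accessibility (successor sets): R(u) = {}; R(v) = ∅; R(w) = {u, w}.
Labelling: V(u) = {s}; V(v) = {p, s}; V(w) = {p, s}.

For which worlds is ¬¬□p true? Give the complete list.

Recall that □ψ holds at a world iff ψ holds at every accessible world, and ◇ψ holds iff ψ holds at some accessible world.
Let φ = ¬¬□p. Evaluate φ at each world:
  u (successors ∅): φ is true.
  v (successors ∅): φ is true.
  w (successors {u, w}): φ is false.
For instance, at w:
  At w: ¬□p is true, so ¬¬□p is false.
    At w: □p is false, so ¬□p is true.
      At w: □p requires p at every successor {u, w}.
        p fails at u, so □p is false at w.
Satisfying worlds: {u, v}

u, v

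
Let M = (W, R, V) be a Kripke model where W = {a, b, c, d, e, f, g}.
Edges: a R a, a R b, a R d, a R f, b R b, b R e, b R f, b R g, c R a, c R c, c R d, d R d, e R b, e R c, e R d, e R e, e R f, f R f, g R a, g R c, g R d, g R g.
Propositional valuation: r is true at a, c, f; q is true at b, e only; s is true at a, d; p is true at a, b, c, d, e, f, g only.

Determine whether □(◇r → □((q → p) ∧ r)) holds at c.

No

At c: □(◇r → □((q → p) ∧ r)) requires ◇r → □((q → p) ∧ r) at every successor {a, c, d}.
  ◇r → □((q → p) ∧ r) fails at a, so □(◇r → □((q → p) ∧ r)) is false at c.
    At a: ◇r is true, □((q → p) ∧ r) is false, so ◇r → □((q → p) ∧ r) is false.
      At a: ◇r requires r at some successor in {a, b, d, f}.
        r holds at a, so ◇r is true at a.
      At a: □((q → p) ∧ r) requires (q → p) ∧ r at every successor {a, b, d, f}.
        (q → p) ∧ r fails at b, so □((q → p) ∧ r) is false at a.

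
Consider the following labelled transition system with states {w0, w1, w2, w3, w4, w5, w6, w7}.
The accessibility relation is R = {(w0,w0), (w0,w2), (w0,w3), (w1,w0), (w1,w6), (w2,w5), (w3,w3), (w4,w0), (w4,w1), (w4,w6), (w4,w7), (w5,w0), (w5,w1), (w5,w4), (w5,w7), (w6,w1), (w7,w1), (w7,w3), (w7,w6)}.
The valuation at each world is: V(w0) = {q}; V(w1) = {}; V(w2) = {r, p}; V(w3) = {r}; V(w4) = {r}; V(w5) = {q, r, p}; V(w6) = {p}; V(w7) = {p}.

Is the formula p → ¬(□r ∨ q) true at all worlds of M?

Recall that □ψ holds at a world iff ψ holds at every accessible world, and ◇ψ holds iff ψ holds at some accessible world.
Let φ = p → ¬(□r ∨ q). Evaluate φ at each world:
  w0 (successors {w0, w2, w3}): φ is true.
  w1 (successors {w0, w6}): φ is true.
  w2 (successors {w5}): φ is false.
  w3 (successors {w3}): φ is true.
  w4 (successors {w0, w1, w6, w7}): φ is true.
  w5 (successors {w0, w1, w4, w7}): φ is false.
  w6 (successors {w1}): φ is true.
  w7 (successors {w1, w3, w6}): φ is true.
Detail at w2 (counterexample):
  At w2: p is true, ¬(□r ∨ q) is false, so p → ¬(□r ∨ q) is false.
    At w2: □r ∨ q is true, so ¬(□r ∨ q) is false.
      At w2: □r is true, q is false, so □r ∨ q is true.

No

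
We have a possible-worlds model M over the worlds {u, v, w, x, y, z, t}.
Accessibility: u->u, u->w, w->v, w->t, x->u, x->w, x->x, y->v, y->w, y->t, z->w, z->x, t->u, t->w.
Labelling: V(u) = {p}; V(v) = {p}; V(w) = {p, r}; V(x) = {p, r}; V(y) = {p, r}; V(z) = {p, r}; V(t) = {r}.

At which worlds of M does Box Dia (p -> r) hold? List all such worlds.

u, v, x, z, t

Let φ = Box Dia (p -> r). Evaluate φ at each world:
  u (successors {u, w}): φ is true.
  v (successors ∅): φ is true.
  w (successors {v, t}): φ is false.
  x (successors {u, w, x}): φ is true.
  y (successors {v, w, t}): φ is false.
  z (successors {w, x}): φ is true.
  t (successors {u, w}): φ is true.
For instance, at z:
  At z: Box Dia (p -> r) requires Dia (p -> r) at every successor {w, x}.
      At w: Dia (p -> r) requires p -> r at some successor in {v, t}.
        p -> r holds at t, so Dia (p -> r) is true at w.
      At x: Dia (p -> r) requires p -> r at some successor in {u, w, x}.
        p -> r holds at w, so Dia (p -> r) is true at x.
  So Box Dia (p -> r) is true at z.
Satisfying worlds: {u, v, x, z, t}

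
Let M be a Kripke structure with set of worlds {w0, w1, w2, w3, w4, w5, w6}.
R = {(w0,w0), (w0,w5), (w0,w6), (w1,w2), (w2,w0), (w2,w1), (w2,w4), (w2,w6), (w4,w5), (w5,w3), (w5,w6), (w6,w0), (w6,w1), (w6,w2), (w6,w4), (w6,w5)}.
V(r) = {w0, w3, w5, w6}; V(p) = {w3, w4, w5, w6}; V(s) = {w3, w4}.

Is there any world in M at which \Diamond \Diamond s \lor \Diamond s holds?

Let φ = \Diamond \Diamond s \lor \Diamond s. Evaluate φ at each world:
  w0 (successors {w0, w5, w6}): φ is true.
  w1 (successors {w2}): φ is true.
  w2 (successors {w0, w1, w4, w6}): φ is true.
  w3 (successors ∅): φ is false.
  w4 (successors {w5}): φ is true.
  w5 (successors {w3, w6}): φ is true.
  w6 (successors {w0, w1, w2, w4, w5}): φ is true.
Detail at w0 (witness):
  At w0: \Diamond \Diamond s is true, \Diamond s is false, so \Diamond \Diamond s \lor \Diamond s is true.
    At w0: \Diamond \Diamond s requires \Diamond s at some successor in {w0, w5, w6}.
      \Diamond s holds at w5, so \Diamond \Diamond s is true at w0.
    At w0: \Diamond s requires s at some successor in {w0, w5, w6}.
      At w0: s is false.
      At w5: s is false.
      At w6: s is false.
    So \Diamond s is false at w0.

Yes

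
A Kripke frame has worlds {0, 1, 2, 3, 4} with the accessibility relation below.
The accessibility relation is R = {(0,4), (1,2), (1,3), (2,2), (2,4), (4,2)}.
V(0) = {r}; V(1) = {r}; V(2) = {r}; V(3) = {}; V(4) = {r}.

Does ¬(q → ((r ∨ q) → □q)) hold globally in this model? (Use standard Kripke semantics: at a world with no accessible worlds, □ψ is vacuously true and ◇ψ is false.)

No

Let φ = ¬(q → ((r ∨ q) → □q)). Evaluate φ at each world:
  0 (successors {4}): φ is false.
  1 (successors {2, 3}): φ is false.
  2 (successors {2, 4}): φ is false.
  3 (successors ∅): φ is false.
  4 (successors {2}): φ is false.
Detail at 0 (counterexample):
  At 0: q → ((r ∨ q) → □q) is true, so ¬(q → ((r ∨ q) → □q)) is false.
    At 0: q is false, (r ∨ q) → □q is false, so q → ((r ∨ q) → □q) is true.
      At 0: r ∨ q is true, □q is false, so (r ∨ q) → □q is false.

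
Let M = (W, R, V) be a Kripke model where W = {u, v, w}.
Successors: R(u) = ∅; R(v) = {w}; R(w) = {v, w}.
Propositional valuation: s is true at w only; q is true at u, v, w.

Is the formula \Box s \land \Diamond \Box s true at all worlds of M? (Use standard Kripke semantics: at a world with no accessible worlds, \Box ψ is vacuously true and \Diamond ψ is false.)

No

Let φ = \Box s \land \Diamond \Box s. Evaluate φ at each world:
  u (successors ∅): φ is false.
  v (successors {w}): φ is false.
  w (successors {v, w}): φ is false.
Detail at u (counterexample):
  At u: \Box s is true, \Diamond \Box s is false, so \Box s \land \Diamond \Box s is false.
    At u: no accessible worlds, so \Box s holds vacuously.
    At u: no accessible worlds, so \Diamond \Box s is false.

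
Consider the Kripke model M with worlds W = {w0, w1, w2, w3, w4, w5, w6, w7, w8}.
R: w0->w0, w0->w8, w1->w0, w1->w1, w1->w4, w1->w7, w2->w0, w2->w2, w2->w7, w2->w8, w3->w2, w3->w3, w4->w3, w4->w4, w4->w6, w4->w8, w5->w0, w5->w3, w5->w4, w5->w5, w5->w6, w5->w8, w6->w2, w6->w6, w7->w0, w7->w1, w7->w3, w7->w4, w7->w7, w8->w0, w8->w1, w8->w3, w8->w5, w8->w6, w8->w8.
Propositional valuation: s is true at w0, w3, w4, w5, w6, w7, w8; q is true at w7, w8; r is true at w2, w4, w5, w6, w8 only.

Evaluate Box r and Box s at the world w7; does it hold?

At w7: Box r is false, Box s is false, so Box r and Box s is false.
  At w7: Box r requires r at every successor {w0, w1, w3, w4, w7}.
    r fails at w0, so Box r is false at w7.
  At w7: Box s requires s at every successor {w0, w1, w3, w4, w7}.
    s fails at w1, so Box s is false at w7.

No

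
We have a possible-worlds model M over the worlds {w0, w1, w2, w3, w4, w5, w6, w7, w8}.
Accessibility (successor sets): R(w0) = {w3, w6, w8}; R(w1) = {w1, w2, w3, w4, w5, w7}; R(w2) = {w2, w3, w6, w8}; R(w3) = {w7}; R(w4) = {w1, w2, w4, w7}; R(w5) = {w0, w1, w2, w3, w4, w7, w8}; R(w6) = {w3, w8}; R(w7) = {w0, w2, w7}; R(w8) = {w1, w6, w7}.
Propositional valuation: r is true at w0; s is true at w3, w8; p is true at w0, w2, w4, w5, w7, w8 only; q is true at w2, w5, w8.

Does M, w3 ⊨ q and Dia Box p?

At w3: q is false, Dia Box p is true, so q and Dia Box p is false.
  At w3: Dia Box p requires Box p at some successor in {w7}.
    Box p holds at w7, so Dia Box p is true at w3.
      At w7: Box p requires p at every successor {w0, w2, w7}.
        At w0: p is true.
        At w2: p is true.
        At w7: p is true.
      So Box p is true at w7.

No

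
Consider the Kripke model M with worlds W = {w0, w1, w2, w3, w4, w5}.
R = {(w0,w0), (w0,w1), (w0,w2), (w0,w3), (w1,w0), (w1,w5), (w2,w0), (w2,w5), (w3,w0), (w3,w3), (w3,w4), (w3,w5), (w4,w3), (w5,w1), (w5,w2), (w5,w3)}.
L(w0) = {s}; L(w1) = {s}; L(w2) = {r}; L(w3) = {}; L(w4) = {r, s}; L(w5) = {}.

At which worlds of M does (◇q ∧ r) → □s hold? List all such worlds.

Let φ = (◇q ∧ r) → □s. Evaluate φ at each world:
  w0 (successors {w0, w1, w2, w3}): φ is true.
  w1 (successors {w0, w5}): φ is true.
  w2 (successors {w0, w5}): φ is true.
  w3 (successors {w0, w3, w4, w5}): φ is true.
  w4 (successors {w3}): φ is true.
  w5 (successors {w1, w2, w3}): φ is true.
For instance, at w3:
  At w3: ◇q ∧ r is false, □s is false, so (◇q ∧ r) → □s is true.
    At w3: ◇q is false, r is false, so ◇q ∧ r is false.
      At w3: ◇q requires q at some successor in {w0, w3, w4, w5}.
        At w0: q is false.
        At w3: q is false.
        At w4: q is false.
        At w5: q is false.
      So ◇q is false at w3.
    At w3: □s requires s at every successor {w0, w3, w4, w5}.
      s fails at w3, so □s is false at w3.
Satisfying worlds: {w0, w1, w2, w3, w4, w5}

w0, w1, w2, w3, w4, w5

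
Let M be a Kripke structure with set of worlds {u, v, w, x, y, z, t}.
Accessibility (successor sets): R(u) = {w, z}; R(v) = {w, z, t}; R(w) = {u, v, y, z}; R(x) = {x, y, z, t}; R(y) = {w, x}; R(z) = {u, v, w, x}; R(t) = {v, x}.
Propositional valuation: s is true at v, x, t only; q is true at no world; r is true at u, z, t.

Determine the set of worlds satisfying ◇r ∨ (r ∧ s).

u, v, w, x, z, t

Recall that ◇ψ holds at a world iff ψ holds at some accessible world.
Let φ = ◇r ∨ (r ∧ s). Evaluate φ at each world:
  u (successors {w, z}): φ is true.
  v (successors {w, z, t}): φ is true.
  w (successors {u, v, y, z}): φ is true.
  x (successors {x, y, z, t}): φ is true.
  y (successors {w, x}): φ is false.
  z (successors {u, v, w, x}): φ is true.
  t (successors {v, x}): φ is true.
For instance, at y:
  At y: ◇r is false, r ∧ s is false, so ◇r ∨ (r ∧ s) is false.
    At y: ◇r requires r at some successor in {w, x}.
      At w: r is false.
      At x: r is false.
    So ◇r is false at y.
Satisfying worlds: {u, v, w, x, z, t}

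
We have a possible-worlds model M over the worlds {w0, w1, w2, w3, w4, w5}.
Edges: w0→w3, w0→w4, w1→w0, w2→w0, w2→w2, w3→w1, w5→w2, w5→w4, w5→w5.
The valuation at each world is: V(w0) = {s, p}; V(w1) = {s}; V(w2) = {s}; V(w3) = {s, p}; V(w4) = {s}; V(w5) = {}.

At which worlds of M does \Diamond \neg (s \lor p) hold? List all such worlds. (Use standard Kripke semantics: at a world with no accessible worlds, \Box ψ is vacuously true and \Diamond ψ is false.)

w5

Recall that \Diamond ψ holds at a world iff ψ holds at some accessible world.
Let φ = \Diamond \neg (s \lor p). Evaluate φ at each world:
  w0 (successors {w3, w4}): φ is false.
  w1 (successors {w0}): φ is false.
  w2 (successors {w0, w2}): φ is false.
  w3 (successors {w1}): φ is false.
  w4 (successors ∅): φ is false.
  w5 (successors {w2, w4, w5}): φ is true.
For instance, at w0:
  At w0: \Diamond \neg (s \lor p) requires \neg (s \lor p) at some successor in {w3, w4}.
    At w3: \neg (s \lor p) is false.
    At w4: \neg (s \lor p) is false.
  So \Diamond \neg (s \lor p) is false at w0.
Satisfying worlds: {w5}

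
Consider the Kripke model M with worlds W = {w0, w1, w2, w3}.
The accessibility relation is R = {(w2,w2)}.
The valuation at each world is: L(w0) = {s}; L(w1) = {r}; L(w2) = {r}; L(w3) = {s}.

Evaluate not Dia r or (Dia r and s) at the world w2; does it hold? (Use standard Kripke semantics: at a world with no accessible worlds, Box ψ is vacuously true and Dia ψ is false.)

At w2: not Dia r is false, Dia r and s is false, so not Dia r or (Dia r and s) is false.
  At w2: Dia r is true, so not Dia r is false.
    At w2: Dia r requires r at some successor in {w2}.
      r holds at w2, so Dia r is true at w2.
  At w2: Dia r is true, s is false, so Dia r and s is false.
    At w2: Dia r requires r at some successor in {w2}.
      r holds at w2, so Dia r is true at w2.

No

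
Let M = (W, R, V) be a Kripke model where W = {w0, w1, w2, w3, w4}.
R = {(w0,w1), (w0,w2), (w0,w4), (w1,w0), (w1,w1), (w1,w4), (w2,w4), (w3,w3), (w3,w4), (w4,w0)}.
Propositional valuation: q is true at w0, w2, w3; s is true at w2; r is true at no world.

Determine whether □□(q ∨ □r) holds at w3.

No

At w3: □□(q ∨ □r) requires □(q ∨ □r) at every successor {w3, w4}.
  □(q ∨ □r) fails at w3, so □□(q ∨ □r) is false at w3.
    At w3: □(q ∨ □r) requires q ∨ □r at every successor {w3, w4}.
      q ∨ □r fails at w4, so □(q ∨ □r) is false at w3.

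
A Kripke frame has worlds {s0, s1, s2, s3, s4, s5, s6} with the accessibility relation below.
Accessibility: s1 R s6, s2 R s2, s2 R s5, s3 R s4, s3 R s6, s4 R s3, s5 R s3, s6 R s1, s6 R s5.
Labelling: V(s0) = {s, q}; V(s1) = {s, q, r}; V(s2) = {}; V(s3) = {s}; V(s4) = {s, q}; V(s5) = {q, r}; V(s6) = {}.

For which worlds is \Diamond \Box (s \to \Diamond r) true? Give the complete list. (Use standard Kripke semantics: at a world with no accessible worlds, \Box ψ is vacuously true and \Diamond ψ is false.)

s2, s6

Let φ = \Diamond \Box (s \to \Diamond r). Evaluate φ at each world:
  s0 (successors ∅): φ is false.
  s1 (successors {s6}): φ is false.
  s2 (successors {s2, s5}): φ is true.
  s3 (successors {s4, s6}): φ is false.
  s4 (successors {s3}): φ is false.
  s5 (successors {s3}): φ is false.
  s6 (successors {s1, s5}): φ is true.
For instance, at s6:
  At s6: \Diamond \Box (s \to \Diamond r) requires \Box (s \to \Diamond r) at some successor in {s1, s5}.
    \Box (s \to \Diamond r) holds at s1, so \Diamond \Box (s \to \Diamond r) is true at s6.
      At s1: \Box (s \to \Diamond r) requires s \to \Diamond r at every successor {s6}.
        At s6: s \to \Diamond r is true.
      So \Box (s \to \Diamond r) is true at s1.
Satisfying worlds: {s2, s6}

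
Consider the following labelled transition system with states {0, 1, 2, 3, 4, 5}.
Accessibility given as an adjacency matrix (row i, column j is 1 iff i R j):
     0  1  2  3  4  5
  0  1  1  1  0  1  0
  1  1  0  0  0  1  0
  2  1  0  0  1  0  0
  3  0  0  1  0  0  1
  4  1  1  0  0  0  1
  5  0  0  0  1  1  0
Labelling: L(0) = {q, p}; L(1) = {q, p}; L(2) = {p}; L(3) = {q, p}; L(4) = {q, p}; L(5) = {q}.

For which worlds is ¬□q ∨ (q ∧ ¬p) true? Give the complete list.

0, 3, 5

Let φ = ¬□q ∨ (q ∧ ¬p). Evaluate φ at each world:
  0 (successors {0, 1, 2, 4}): φ is true.
  1 (successors {0, 4}): φ is false.
  2 (successors {0, 3}): φ is false.
  3 (successors {2, 5}): φ is true.
  4 (successors {0, 1, 5}): φ is false.
  5 (successors {3, 4}): φ is true.
For instance, at 3:
  At 3: ¬□q is true, q ∧ ¬p is false, so ¬□q ∨ (q ∧ ¬p) is true.
    At 3: □q is false, so ¬□q is true.
      At 3: □q requires q at every successor {2, 5}.
        q fails at 2, so □q is false at 3.
Satisfying worlds: {0, 3, 5}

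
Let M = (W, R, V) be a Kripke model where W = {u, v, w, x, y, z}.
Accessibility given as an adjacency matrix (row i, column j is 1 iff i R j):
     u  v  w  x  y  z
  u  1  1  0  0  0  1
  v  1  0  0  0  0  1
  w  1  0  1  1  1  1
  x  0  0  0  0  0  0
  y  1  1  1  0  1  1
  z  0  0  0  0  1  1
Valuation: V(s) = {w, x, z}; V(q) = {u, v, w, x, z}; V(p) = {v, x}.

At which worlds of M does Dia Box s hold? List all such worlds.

w

Let φ = Dia Box s. Evaluate φ at each world:
  u (successors {u, v, z}): φ is false.
  v (successors {u, z}): φ is false.
  w (successors {u, w, x, y, z}): φ is true.
  x (successors ∅): φ is false.
  y (successors {u, v, w, y, z}): φ is false.
  z (successors {y, z}): φ is false.
For instance, at z:
  At z: Dia Box s requires Box s at some successor in {y, z}.
    At y: Box s is false.
    At z: Box s is false.
  So Dia Box s is false at z.
Satisfying worlds: {w}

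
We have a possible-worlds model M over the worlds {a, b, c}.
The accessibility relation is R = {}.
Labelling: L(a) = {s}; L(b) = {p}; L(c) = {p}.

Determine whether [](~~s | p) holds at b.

Yes

At b: no accessible worlds, so [](~~s | p) holds vacuously.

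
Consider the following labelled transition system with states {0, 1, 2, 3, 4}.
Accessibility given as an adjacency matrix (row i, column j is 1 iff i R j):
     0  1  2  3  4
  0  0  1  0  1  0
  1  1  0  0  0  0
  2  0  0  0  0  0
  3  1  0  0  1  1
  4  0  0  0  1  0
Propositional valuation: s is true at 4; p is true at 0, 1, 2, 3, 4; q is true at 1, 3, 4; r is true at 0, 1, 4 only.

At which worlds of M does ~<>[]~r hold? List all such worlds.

0, 1, 2, 4

Recall that []ψ holds at a world iff ψ holds at every accessible world, and <>ψ holds iff ψ holds at some accessible world.
Let φ = ~<>[]~r. Evaluate φ at each world:
  0 (successors {1, 3}): φ is true.
  1 (successors {0}): φ is true.
  2 (successors ∅): φ is true.
  3 (successors {0, 3, 4}): φ is false.
  4 (successors {3}): φ is true.
For instance, at 4:
  At 4: <>[]~r is false, so ~<>[]~r is true.
    At 4: <>[]~r requires []~r at some successor in {3}.
      At 3: []~r is false.
    So <>[]~r is false at 4.
Satisfying worlds: {0, 1, 2, 4}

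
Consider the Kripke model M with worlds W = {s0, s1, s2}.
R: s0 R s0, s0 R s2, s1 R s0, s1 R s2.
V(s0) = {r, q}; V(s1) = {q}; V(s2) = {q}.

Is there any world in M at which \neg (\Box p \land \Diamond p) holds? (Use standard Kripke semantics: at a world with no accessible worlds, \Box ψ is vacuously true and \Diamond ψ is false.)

Let φ = \neg (\Box p \land \Diamond p). Evaluate φ at each world:
  s0 (successors {s0, s2}): φ is true.
  s1 (successors {s0, s2}): φ is true.
  s2 (successors ∅): φ is true.
Detail at s0 (witness):
  At s0: \Box p \land \Diamond p is false, so \neg (\Box p \land \Diamond p) is true.
    At s0: \Box p is false, \Diamond p is false, so \Box p \land \Diamond p is false.
      At s0: \Box p requires p at every successor {s0, s2}.
        p fails at s0, so \Box p is false at s0.
      At s0: \Diamond p requires p at some successor in {s0, s2}.
        At s0: p is false.
        At s2: p is false.
      So \Diamond p is false at s0.

Yes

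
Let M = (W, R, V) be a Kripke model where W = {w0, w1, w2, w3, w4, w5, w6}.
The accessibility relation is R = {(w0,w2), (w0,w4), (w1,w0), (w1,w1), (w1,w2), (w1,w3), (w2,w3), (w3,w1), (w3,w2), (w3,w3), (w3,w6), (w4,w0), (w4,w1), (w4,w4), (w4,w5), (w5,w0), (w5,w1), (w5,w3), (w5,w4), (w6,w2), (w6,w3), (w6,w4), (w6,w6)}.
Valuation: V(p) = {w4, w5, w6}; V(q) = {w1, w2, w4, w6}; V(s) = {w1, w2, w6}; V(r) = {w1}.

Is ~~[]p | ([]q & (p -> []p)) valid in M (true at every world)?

No

Let φ = ~~[]p | ([]q & (p -> []p)). Evaluate φ at each world:
  w0 (successors {w2, w4}): φ is true.
  w1 (successors {w0, w1, w2, w3}): φ is false.
  w2 (successors {w3}): φ is false.
  w3 (successors {w1, w2, w3, w6}): φ is false.
  w4 (successors {w0, w1, w4, w5}): φ is false.
  w5 (successors {w0, w1, w3, w4}): φ is false.
  w6 (successors {w2, w3, w4, w6}): φ is false.
Detail at w1 (counterexample):
  At w1: ~~[]p is false, []q & (p -> []p) is false, so ~~[]p | ([]q & (p -> []p)) is false.
    At w1: ~[]p is true, so ~~[]p is false.
      At w1: []p is false, so ~[]p is true.
    At w1: []q is false, p -> []p is true, so []q & (p -> []p) is false.
      At w1: []q requires q at every successor {w0, w1, w2, w3}.
        q fails at w0, so []q is false at w1.
      At w1: p is false, []p is false, so p -> []p is true.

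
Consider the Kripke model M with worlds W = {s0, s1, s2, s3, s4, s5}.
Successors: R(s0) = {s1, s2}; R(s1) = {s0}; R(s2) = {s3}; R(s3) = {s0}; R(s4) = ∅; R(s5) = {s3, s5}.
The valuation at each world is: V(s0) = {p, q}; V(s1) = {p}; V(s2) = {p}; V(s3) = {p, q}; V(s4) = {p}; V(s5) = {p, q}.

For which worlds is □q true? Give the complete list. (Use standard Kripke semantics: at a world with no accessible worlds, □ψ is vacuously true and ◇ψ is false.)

Let φ = □q. Evaluate φ at each world:
  s0 (successors {s1, s2}): φ is false.
  s1 (successors {s0}): φ is true.
  s2 (successors {s3}): φ is true.
  s3 (successors {s0}): φ is true.
  s4 (successors ∅): φ is true.
  s5 (successors {s3, s5}): φ is true.
For instance, at s1:
  At s1: □q requires q at every successor {s0}.
    At s0: q is true.
  So □q is true at s1.
Satisfying worlds: {s1, s2, s3, s4, s5}

s1, s2, s3, s4, s5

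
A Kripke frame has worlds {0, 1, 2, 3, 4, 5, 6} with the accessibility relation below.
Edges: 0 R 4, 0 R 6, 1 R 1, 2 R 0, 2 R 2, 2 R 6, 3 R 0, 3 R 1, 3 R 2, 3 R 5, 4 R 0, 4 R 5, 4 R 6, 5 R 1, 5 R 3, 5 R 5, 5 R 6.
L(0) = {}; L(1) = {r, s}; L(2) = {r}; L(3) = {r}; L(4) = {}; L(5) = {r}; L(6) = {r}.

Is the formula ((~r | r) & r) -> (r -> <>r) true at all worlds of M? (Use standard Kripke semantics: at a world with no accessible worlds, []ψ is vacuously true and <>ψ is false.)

Let φ = ((~r | r) & r) -> (r -> <>r). Evaluate φ at each world:
  0 (successors {4, 6}): φ is true.
  1 (successors {1}): φ is true.
  2 (successors {0, 2, 6}): φ is true.
  3 (successors {0, 1, 2, 5}): φ is true.
  4 (successors {0, 5, 6}): φ is true.
  5 (successors {1, 3, 5, 6}): φ is true.
  6 (successors ∅): φ is false.
Detail at 6 (counterexample):
  At 6: (~r | r) & r is true, r -> <>r is false, so ((~r | r) & r) -> (r -> <>r) is false.
    At 6: r is true, <>r is false, so r -> <>r is false.
      At 6: no accessible worlds, so <>r is false.

No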